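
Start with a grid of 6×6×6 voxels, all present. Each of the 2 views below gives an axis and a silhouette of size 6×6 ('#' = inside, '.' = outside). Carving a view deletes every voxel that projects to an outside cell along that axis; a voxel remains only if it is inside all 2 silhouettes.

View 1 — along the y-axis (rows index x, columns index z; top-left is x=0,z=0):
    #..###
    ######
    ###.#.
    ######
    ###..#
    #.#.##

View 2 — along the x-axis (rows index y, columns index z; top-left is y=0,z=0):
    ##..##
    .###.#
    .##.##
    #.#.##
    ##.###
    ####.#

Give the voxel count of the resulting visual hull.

|visual hull| = 123

full grid |V| = 216
step 1: project along y, AND mask (28/36) → |grid| = 168
step 2: project along x, AND mask (26/36) → |grid| = 123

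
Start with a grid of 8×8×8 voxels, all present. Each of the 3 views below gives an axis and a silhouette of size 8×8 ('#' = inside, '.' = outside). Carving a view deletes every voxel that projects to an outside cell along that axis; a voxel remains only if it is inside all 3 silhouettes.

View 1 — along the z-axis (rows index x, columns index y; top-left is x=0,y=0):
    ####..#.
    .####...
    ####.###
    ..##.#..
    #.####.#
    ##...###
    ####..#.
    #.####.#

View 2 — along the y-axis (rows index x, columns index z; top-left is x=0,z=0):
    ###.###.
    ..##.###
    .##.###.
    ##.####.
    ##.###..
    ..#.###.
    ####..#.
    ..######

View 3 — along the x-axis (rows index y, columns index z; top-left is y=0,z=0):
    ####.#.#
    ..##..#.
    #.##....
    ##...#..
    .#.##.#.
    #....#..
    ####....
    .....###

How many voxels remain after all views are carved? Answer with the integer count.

95 voxels

initial block: 8^3 = 512
carve view 1 (along z, XY-mask fill 41/64): 328 voxels remain
carve view 2 (along y, XZ-mask fill 42/64): 214 voxels remain
carve view 3 (along x, YZ-mask fill 28/64): 95 voxels remain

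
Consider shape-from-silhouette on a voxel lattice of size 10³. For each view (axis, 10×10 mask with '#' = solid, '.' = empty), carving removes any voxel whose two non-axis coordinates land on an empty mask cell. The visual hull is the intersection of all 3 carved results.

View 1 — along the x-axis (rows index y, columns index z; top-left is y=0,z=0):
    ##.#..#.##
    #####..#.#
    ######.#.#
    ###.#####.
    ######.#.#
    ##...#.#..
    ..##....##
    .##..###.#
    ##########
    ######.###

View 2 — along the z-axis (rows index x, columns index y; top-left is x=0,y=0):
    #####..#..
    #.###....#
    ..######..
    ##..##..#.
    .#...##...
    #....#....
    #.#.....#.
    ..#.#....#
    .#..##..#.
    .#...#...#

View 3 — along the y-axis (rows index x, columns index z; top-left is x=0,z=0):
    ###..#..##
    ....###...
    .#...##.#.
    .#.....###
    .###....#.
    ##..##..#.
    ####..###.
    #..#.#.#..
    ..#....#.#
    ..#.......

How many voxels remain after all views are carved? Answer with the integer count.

|visual hull| = 120

initial block: 10^3 = 1000
  1. axis=0 (YZ plane), |mask|=70  ⇒  voxels=700
  2. axis=2 (XY plane), |mask|=40  ⇒  voxels=278
  3. axis=1 (XZ plane), |mask|=41  ⇒  voxels=120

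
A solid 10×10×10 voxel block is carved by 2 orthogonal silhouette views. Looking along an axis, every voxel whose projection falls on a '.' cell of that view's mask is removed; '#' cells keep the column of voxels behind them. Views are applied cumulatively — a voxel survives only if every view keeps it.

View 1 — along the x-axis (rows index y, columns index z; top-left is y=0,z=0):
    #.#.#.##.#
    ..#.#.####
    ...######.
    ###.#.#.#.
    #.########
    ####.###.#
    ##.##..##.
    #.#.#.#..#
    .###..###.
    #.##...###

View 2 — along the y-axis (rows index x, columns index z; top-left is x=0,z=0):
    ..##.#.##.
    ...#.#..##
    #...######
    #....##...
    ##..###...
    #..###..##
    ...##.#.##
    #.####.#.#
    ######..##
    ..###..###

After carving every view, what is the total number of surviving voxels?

352 voxels

full grid |V| = 1000
carve view 1 (along x, YZ-mask fill 64/100): 640 voxels remain
carve view 2 (along y, XZ-mask fill 56/100): 352 voxels remain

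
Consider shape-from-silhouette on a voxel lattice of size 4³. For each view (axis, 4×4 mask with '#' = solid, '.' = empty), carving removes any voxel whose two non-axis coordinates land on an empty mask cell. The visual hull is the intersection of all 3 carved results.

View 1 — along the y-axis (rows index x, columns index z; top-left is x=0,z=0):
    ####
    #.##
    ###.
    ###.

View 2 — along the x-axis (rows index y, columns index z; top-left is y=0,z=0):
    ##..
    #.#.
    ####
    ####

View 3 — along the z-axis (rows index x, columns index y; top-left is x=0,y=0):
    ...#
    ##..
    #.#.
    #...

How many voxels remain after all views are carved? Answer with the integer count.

remaining voxels: 14

initial block: 4^3 = 64
step 1: project along y, AND mask (13/16) → |grid| = 52
step 2: project along x, AND mask (12/16) → |grid| = 41
step 3: project along z, AND mask (6/16) → |grid| = 14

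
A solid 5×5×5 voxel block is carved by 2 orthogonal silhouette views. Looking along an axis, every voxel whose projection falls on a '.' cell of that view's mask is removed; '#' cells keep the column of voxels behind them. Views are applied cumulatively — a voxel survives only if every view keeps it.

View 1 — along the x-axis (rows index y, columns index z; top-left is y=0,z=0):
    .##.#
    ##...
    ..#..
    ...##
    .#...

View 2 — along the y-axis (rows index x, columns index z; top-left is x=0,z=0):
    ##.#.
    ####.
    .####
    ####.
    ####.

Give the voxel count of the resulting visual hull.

before carving: 125 voxels (5×5×5)
  1. axis=0 (YZ plane), |mask|=9  ⇒  voxels=45
  2. axis=1 (XZ plane), |mask|=19  ⇒  voxels=34

voxel count = 34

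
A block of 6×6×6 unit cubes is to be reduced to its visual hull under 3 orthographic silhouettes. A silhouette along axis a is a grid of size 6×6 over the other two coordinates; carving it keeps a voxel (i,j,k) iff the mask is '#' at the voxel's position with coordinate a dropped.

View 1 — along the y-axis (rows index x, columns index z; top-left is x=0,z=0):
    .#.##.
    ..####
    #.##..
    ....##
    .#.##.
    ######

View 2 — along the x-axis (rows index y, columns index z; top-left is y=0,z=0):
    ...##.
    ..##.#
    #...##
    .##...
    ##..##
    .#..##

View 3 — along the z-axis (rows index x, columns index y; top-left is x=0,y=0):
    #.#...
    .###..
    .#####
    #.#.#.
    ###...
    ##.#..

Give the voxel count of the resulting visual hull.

|visual hull| = 30

full grid |V| = 216
after view 1 [y-axis, 21 of 36 cells solid] → remaining = 126
after view 2 [x-axis, 17 of 36 cells solid] → remaining = 61
after view 3 [z-axis, 19 of 36 cells solid] → remaining = 30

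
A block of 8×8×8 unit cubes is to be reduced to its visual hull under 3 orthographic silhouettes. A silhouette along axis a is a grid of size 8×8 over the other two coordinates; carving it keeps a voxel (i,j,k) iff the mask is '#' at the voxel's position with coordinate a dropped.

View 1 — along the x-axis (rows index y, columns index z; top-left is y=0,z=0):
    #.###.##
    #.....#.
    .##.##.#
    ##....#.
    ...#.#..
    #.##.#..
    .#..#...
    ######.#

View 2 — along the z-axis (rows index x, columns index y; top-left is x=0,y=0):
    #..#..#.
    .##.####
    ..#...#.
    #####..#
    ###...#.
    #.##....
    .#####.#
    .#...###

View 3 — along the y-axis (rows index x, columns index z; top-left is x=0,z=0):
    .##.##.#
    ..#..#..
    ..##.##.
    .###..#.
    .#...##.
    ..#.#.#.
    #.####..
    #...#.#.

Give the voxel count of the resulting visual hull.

start: 8×8×8 = 512 voxels
carve view 1 (along x, YZ-mask fill 31/64): 248 voxels remain
carve view 2 (along z, XY-mask fill 34/64): 132 voxels remain
carve view 3 (along y, XZ-mask fill 29/64): 60 voxels remain

60 voxels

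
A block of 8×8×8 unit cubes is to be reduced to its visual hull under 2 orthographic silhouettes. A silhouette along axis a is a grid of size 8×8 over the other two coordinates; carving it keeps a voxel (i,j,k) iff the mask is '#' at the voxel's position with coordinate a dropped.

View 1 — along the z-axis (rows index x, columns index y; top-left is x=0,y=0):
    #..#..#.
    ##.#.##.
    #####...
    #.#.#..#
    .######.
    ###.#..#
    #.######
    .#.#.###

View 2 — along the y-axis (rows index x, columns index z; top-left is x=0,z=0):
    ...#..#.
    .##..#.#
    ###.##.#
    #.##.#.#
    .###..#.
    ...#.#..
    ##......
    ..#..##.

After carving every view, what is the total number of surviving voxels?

remaining voxels: 139

full grid |V| = 512
step 1: project along z, AND mask (40/64) → |grid| = 320
step 2: project along y, AND mask (28/64) → |grid| = 139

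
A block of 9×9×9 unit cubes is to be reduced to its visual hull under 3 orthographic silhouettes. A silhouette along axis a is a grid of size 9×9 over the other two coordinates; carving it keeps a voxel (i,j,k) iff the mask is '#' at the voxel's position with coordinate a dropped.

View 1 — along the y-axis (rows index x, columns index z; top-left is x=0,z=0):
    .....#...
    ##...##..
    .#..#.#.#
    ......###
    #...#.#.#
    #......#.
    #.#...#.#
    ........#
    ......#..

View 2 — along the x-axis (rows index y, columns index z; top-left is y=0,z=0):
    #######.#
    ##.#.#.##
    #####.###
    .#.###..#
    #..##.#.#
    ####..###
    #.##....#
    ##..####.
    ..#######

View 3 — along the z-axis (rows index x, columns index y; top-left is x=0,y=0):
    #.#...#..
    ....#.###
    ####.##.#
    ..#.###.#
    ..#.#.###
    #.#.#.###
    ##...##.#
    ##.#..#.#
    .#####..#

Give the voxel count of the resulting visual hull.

full grid |V| = 729
step 1: project along y, AND mask (24/81) → |grid| = 216
step 2: project along x, AND mask (56/81) → |grid| = 153
step 3: project along z, AND mask (46/81) → |grid| = 91

voxel count = 91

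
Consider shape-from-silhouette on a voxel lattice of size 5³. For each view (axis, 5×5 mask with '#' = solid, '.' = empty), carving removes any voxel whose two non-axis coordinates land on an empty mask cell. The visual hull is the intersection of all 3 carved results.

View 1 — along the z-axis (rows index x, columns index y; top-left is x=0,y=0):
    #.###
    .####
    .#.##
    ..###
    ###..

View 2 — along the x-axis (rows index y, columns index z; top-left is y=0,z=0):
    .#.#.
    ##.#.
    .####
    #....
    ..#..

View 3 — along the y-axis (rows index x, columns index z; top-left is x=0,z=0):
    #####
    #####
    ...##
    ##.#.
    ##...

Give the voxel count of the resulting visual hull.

before carving: 125 voxels (5×5×5)
after view 1 [z-axis, 17 of 25 cells solid] → remaining = 85
after view 2 [x-axis, 11 of 25 cells solid] → remaining = 37
after view 3 [y-axis, 17 of 25 cells solid] → remaining = 25

remaining voxels: 25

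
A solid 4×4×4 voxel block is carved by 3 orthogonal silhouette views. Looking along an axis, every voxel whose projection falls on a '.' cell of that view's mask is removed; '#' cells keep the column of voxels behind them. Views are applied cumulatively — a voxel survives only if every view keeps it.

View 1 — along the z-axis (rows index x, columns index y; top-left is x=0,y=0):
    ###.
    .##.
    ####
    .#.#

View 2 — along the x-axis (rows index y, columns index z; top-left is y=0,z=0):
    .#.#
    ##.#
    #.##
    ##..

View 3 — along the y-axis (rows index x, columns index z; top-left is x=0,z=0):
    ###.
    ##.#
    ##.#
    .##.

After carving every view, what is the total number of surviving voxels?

full grid |V| = 64
V1 z: intersect with XY mask (11 set) -- 44 left
V2 x: intersect with YZ mask (10 set) -- 29 left
V3 y: intersect with XZ mask (11 set) -- 21 left

21 voxels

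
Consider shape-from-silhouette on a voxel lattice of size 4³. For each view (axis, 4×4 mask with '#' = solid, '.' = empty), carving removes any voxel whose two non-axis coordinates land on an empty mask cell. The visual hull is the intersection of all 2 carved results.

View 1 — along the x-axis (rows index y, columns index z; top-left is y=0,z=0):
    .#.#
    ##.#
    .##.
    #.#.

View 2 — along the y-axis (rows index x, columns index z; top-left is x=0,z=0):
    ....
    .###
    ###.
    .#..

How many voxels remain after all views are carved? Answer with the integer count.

start: 4×4×4 = 64 voxels
V1 x: intersect with YZ mask (9 set) -- 36 left
V2 y: intersect with XZ mask (7 set) -- 17 left

17 voxels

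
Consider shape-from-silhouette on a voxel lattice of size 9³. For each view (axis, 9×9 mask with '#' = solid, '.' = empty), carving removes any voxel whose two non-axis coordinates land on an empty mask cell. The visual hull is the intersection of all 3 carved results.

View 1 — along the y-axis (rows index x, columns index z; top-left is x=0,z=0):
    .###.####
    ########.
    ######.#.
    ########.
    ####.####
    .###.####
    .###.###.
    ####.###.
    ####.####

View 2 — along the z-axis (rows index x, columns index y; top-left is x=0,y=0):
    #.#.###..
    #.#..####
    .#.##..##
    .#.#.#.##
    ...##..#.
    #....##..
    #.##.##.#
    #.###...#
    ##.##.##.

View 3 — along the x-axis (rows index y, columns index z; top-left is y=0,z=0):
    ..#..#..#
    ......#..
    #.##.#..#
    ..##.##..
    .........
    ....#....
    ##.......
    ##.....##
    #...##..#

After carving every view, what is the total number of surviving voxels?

full grid |V| = 729
V1 y: intersect with XZ mask (66 set) -- 594 left
V2 z: intersect with XY mask (44 set) -- 322 left
V3 x: intersect with YZ mask (24 set) -- 93 left

|visual hull| = 93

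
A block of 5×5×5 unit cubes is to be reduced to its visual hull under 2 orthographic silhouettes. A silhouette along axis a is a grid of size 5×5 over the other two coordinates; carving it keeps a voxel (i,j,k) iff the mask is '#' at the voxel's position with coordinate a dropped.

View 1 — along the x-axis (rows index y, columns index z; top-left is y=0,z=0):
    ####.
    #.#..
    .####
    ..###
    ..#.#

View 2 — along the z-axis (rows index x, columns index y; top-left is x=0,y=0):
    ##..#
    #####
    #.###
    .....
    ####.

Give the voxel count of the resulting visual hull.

initial block: 5^3 = 125
[1] x-view keeps 15 columns → grid now 75
[2] z-view keeps 16 columns → grid now 49

49 voxels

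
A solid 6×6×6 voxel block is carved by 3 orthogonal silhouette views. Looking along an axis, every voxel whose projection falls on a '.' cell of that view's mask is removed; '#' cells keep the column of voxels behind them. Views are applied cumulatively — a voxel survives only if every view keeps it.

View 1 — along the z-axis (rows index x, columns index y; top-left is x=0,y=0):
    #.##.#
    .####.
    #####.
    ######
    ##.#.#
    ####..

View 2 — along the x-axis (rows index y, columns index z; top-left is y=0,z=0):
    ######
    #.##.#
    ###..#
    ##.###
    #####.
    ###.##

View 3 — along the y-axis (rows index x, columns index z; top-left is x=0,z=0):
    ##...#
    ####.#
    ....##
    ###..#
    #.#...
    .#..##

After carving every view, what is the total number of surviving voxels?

voxel count = 72

full grid |V| = 216
after view 1 [z-axis, 27 of 36 cells solid] → remaining = 162
after view 2 [x-axis, 29 of 36 cells solid] → remaining = 130
after view 3 [y-axis, 19 of 36 cells solid] → remaining = 72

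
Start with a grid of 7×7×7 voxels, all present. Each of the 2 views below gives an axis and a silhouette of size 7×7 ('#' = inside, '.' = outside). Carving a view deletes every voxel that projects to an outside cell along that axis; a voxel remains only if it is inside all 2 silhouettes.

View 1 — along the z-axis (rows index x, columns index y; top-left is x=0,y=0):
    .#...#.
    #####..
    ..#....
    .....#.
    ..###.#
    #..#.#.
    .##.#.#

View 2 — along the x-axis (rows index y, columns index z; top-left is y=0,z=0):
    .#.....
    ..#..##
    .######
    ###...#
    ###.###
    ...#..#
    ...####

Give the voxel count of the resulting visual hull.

remaining voxels: 79

start: 7×7×7 = 343 voxels
V1 z: intersect with XY mask (20 set) -- 140 left
V2 x: intersect with YZ mask (26 set) -- 79 left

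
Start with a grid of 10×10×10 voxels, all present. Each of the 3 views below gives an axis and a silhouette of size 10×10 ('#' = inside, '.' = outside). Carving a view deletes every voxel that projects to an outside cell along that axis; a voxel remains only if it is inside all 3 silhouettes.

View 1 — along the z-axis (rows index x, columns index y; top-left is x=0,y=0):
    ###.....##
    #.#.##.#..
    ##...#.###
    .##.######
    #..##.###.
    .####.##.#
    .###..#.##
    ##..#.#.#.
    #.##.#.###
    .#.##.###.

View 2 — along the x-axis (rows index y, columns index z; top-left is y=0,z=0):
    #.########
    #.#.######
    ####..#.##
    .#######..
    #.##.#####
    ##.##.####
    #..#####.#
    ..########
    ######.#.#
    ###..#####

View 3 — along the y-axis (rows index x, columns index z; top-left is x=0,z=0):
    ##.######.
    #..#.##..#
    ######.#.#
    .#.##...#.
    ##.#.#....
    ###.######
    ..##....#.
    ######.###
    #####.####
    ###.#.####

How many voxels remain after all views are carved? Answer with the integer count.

311 voxels

before carving: 1000 voxels (10×10×10)
step 1: project along z, AND mask (61/100) → |grid| = 610
step 2: project along x, AND mask (78/100) → |grid| = 477
step 3: project along y, AND mask (67/100) → |grid| = 311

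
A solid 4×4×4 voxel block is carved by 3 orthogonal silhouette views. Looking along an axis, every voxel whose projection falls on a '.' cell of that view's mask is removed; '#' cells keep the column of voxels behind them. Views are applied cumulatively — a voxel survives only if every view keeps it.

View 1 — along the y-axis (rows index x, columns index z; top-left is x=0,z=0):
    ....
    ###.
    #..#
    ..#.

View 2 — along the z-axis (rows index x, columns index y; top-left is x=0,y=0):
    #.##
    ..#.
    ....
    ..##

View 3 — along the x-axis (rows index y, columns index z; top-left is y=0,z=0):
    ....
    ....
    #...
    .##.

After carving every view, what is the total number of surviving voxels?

voxel count = 2

initial block: 4^3 = 64
after view 1 [y-axis, 6 of 16 cells solid] → remaining = 24
after view 2 [z-axis, 6 of 16 cells solid] → remaining = 5
after view 3 [x-axis, 3 of 16 cells solid] → remaining = 2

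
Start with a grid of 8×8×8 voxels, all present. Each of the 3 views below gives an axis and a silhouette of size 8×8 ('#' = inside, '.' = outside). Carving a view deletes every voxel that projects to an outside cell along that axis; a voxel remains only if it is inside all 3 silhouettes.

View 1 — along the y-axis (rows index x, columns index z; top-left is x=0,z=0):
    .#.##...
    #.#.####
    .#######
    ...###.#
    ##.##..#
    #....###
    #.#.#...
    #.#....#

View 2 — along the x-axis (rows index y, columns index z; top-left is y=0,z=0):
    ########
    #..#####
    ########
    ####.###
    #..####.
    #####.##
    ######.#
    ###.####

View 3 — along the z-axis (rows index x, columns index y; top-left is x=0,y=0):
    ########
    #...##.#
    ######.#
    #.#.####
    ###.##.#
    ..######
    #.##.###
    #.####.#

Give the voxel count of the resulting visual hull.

|visual hull| = 183

full grid |V| = 512
[1] y-view keeps 35 columns → grid now 280
[2] x-view keeps 55 columns → grid now 243
[3] z-view keeps 49 columns → grid now 183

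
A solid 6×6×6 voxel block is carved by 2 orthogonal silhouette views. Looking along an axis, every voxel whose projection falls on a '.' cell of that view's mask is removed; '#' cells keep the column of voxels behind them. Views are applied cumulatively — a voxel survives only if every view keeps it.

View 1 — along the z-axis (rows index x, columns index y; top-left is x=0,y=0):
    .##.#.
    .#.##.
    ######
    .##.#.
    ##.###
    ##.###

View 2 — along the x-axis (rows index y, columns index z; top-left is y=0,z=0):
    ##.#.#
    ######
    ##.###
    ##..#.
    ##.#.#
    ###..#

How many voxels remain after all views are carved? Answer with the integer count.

before carving: 216 voxels (6×6×6)
carve view 1 (along z, XY-mask fill 25/36): 150 voxels remain
carve view 2 (along x, YZ-mask fill 26/36): 111 voxels remain

111 voxels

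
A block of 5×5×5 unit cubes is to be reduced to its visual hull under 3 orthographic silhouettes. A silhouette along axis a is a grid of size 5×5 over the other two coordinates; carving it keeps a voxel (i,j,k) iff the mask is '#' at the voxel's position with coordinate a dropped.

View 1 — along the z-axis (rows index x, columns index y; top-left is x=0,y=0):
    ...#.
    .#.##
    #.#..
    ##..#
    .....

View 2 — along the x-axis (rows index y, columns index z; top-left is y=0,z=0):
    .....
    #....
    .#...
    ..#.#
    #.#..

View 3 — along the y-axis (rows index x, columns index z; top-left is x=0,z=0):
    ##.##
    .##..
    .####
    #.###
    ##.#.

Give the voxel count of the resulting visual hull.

7 voxels

initial block: 5^3 = 125
[1] z-view keeps 9 columns → grid now 45
[2] x-view keeps 6 columns → grid now 11
[3] y-view keeps 17 columns → grid now 7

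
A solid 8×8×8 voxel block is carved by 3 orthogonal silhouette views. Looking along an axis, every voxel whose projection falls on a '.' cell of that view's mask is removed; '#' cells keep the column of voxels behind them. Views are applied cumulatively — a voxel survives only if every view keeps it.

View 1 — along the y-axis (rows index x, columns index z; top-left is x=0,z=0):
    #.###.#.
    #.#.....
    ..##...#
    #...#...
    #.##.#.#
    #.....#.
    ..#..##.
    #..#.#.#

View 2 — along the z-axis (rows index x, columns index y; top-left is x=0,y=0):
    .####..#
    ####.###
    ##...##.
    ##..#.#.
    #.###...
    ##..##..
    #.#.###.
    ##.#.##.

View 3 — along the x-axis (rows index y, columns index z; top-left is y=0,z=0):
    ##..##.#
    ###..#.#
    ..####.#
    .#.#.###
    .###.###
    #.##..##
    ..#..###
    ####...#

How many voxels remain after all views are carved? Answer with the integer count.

start: 8×8×8 = 512 voxels
  1. axis=1 (XZ plane), |mask|=26  ⇒  voxels=208
  2. axis=2 (XY plane), |mask|=38  ⇒  voxels=122
  3. axis=0 (YZ plane), |mask|=40  ⇒  voxels=77

77 voxels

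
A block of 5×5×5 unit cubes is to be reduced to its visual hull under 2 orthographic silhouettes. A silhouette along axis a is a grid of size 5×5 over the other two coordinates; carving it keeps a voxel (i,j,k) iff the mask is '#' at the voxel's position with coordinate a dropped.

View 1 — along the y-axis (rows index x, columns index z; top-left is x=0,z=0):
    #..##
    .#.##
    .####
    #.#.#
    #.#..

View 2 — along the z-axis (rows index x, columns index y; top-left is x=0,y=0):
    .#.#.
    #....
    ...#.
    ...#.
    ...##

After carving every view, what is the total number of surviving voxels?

before carving: 125 voxels (5×5×5)
carve view 1 (along y, XZ-mask fill 15/25): 75 voxels remain
carve view 2 (along z, XY-mask fill 7/25): 20 voxels remain

20 voxels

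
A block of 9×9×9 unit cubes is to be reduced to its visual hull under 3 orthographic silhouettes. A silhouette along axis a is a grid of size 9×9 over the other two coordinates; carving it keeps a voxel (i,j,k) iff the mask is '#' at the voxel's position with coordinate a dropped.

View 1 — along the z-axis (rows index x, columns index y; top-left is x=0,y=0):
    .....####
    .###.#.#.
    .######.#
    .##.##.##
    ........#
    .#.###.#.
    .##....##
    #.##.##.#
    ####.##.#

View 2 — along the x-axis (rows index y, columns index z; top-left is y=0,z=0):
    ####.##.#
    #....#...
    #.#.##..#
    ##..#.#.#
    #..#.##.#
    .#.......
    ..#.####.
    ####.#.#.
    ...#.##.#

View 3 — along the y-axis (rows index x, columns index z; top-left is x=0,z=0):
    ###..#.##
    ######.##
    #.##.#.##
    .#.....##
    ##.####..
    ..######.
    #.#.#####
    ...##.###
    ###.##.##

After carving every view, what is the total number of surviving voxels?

before carving: 729 voxels (9×9×9)
[1] z-view keeps 45 columns → grid now 405
[2] x-view keeps 40 columns → grid now 181
[3] y-view keeps 54 columns → grid now 117

remaining voxels: 117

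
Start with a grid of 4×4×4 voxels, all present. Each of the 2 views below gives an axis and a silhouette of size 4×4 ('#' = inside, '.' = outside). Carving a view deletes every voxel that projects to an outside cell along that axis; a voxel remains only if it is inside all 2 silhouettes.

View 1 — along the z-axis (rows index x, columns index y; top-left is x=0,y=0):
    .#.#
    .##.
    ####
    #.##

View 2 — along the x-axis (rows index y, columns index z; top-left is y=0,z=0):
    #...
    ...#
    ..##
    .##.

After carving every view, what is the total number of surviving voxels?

remaining voxels: 17

initial block: 4^3 = 64
  1. axis=2 (XY plane), |mask|=11  ⇒  voxels=44
  2. axis=0 (YZ plane), |mask|=6  ⇒  voxels=17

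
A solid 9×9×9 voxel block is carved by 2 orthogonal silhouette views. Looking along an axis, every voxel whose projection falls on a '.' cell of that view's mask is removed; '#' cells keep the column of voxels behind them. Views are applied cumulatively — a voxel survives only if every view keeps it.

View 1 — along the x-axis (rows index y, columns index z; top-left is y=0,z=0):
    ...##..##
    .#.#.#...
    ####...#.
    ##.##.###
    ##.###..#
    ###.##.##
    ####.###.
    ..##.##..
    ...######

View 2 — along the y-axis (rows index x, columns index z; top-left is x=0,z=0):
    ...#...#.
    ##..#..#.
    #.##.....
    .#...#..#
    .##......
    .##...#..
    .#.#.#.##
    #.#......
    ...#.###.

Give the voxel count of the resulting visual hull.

voxel count = 158

full grid |V| = 729
after view 1 [x-axis, 49 of 81 cells solid] → remaining = 441
after view 2 [y-axis, 28 of 81 cells solid] → remaining = 158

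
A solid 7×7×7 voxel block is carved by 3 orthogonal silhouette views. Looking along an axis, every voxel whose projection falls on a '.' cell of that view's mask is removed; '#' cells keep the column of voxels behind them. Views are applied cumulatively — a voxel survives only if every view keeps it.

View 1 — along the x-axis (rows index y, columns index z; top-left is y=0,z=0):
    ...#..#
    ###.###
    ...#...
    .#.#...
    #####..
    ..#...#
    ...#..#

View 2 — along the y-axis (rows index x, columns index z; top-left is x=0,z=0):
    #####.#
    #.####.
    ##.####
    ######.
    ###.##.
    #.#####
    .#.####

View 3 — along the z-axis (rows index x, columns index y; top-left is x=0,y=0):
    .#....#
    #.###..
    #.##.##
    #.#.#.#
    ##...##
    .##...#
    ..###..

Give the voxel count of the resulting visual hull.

remaining voxels: 50

initial block: 7^3 = 343
step 1: project along x, AND mask (20/49) → |grid| = 140
step 2: project along y, AND mask (39/49) → |grid| = 108
step 3: project along z, AND mask (25/49) → |grid| = 50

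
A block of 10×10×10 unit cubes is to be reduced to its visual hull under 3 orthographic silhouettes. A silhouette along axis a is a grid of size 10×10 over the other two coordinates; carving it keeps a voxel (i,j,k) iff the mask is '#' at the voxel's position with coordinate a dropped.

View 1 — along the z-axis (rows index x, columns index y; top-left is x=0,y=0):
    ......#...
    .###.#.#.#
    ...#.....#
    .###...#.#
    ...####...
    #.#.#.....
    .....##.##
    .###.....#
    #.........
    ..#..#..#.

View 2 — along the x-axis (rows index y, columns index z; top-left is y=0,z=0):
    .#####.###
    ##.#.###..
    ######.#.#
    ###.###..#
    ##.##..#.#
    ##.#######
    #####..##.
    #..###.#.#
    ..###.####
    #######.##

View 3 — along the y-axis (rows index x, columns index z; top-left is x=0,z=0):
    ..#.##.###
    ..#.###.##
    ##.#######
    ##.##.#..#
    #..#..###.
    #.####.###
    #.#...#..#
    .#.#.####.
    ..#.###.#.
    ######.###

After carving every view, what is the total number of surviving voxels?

initial block: 10^3 = 1000
V1 z: intersect with XY mask (33 set) -- 330 left
V2 x: intersect with YZ mask (73 set) -- 249 left
V3 y: intersect with XZ mask (64 set) -- 155 left

|visual hull| = 155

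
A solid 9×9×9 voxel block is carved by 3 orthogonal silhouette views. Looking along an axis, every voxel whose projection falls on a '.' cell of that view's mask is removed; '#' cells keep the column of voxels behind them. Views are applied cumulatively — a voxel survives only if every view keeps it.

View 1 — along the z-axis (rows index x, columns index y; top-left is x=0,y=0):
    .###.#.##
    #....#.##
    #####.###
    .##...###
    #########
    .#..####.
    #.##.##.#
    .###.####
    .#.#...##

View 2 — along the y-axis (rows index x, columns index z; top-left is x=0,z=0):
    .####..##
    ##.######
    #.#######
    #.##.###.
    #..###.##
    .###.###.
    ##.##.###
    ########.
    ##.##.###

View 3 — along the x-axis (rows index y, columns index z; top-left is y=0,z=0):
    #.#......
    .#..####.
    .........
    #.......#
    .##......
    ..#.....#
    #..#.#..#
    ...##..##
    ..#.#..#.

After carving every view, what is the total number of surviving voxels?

initial block: 9^3 = 729
carve view 1 (along z, XY-mask fill 54/81): 486 voxels remain
carve view 2 (along y, XZ-mask fill 62/81): 372 voxels remain
carve view 3 (along x, YZ-mask fill 24/81): 116 voxels remain

116 voxels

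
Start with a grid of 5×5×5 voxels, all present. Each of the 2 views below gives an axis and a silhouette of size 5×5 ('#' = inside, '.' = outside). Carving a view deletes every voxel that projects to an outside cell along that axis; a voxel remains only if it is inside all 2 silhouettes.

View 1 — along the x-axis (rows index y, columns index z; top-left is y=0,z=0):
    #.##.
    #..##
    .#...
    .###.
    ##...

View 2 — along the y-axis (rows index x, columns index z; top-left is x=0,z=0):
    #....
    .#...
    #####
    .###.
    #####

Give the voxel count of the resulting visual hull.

before carving: 125 voxels (5×5×5)
after view 1 [x-axis, 12 of 25 cells solid] → remaining = 60
after view 2 [y-axis, 15 of 25 cells solid] → remaining = 38

|visual hull| = 38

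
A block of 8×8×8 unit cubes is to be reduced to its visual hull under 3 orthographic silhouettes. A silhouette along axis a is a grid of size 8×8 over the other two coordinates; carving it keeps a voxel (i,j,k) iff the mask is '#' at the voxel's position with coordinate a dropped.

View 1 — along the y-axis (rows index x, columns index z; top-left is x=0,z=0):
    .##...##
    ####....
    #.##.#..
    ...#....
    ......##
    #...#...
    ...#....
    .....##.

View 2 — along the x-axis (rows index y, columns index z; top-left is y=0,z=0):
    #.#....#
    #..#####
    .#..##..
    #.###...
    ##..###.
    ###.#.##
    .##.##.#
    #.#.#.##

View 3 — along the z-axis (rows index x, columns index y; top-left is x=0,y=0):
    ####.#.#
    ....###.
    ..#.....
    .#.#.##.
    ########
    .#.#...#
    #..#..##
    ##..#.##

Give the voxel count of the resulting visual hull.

remaining voxels: 45

full grid |V| = 512
after view 1 [y-axis, 20 of 64 cells solid] → remaining = 160
after view 2 [x-axis, 37 of 64 cells solid] → remaining = 86
after view 3 [z-axis, 34 of 64 cells solid] → remaining = 45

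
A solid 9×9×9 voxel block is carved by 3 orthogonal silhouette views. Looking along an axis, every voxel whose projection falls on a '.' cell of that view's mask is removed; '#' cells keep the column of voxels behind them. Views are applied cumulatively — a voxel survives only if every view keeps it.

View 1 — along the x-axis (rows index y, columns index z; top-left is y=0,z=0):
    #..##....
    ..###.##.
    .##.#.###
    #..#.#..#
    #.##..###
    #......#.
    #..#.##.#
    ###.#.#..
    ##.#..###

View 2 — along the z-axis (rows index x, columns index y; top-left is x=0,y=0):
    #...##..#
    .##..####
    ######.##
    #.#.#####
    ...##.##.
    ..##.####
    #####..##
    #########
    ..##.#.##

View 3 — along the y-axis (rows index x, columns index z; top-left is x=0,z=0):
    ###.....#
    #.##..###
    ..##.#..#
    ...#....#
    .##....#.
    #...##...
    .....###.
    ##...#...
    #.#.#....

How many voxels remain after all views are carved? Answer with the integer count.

remaining voxels: 95

start: 9×9×9 = 729 voxels
  1. axis=0 (YZ plane), |mask|=42  ⇒  voxels=378
  2. axis=2 (XY plane), |mask|=56  ⇒  voxels=264
  3. axis=1 (XZ plane), |mask|=31  ⇒  voxels=95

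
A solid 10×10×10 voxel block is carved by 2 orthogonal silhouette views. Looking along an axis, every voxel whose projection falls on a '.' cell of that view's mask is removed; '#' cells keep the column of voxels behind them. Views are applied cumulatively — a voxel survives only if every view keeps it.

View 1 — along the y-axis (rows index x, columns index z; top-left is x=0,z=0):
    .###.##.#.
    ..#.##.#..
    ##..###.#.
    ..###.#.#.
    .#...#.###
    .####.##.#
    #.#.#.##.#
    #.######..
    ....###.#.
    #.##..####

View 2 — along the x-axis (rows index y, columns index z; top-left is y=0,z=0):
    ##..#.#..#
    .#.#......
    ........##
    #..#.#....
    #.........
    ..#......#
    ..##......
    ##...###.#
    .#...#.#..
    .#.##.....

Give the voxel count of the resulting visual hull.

initial block: 10^3 = 1000
V1 y: intersect with XZ mask (57 set) -- 570 left
V2 x: intersect with YZ mask (29 set) -- 152 left

|visual hull| = 152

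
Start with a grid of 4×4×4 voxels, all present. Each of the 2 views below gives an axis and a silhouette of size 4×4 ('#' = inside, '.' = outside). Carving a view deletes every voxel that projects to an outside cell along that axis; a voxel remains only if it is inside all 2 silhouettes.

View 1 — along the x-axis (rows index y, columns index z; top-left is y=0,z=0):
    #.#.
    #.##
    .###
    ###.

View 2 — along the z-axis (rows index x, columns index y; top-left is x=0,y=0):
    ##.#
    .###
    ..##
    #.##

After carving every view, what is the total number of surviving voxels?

start: 4×4×4 = 64 voxels
carve view 1 (along x, YZ-mask fill 11/16): 44 voxels remain
carve view 2 (along z, XY-mask fill 11/16): 31 voxels remain

31 voxels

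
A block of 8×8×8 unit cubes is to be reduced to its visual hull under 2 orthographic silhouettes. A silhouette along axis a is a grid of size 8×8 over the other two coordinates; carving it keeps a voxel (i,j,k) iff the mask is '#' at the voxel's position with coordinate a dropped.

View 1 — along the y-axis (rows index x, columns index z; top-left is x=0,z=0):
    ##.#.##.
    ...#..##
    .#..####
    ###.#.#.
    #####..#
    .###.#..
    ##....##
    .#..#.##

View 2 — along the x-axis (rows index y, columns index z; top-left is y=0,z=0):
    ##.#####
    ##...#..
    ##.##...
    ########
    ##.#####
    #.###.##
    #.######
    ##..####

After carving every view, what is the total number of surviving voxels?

voxel count = 219

full grid |V| = 512
carve view 1 (along y, XZ-mask fill 36/64): 288 voxels remain
carve view 2 (along x, YZ-mask fill 48/64): 219 voxels remain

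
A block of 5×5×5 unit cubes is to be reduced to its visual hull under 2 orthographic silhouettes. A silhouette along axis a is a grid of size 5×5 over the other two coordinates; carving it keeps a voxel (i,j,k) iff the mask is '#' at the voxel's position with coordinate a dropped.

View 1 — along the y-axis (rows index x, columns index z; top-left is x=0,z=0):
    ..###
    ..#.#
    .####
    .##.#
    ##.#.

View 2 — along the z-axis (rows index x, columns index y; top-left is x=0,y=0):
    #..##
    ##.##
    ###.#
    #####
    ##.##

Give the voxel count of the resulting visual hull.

start: 5×5×5 = 125 voxels
carve view 1 (along y, XZ-mask fill 15/25): 75 voxels remain
carve view 2 (along z, XY-mask fill 20/25): 60 voxels remain

|visual hull| = 60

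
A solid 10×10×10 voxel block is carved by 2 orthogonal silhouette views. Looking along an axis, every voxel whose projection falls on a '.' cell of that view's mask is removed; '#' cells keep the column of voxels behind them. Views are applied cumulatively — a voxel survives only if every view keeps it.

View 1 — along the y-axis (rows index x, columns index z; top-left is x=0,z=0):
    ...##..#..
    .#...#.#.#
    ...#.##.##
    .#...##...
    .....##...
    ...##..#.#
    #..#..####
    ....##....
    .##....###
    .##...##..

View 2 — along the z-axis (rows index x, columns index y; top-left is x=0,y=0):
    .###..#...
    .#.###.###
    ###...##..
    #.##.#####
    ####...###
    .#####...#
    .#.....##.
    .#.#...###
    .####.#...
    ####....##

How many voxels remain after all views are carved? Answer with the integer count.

remaining voxels: 204

initial block: 10^3 = 1000
V1 y: intersect with XZ mask (38 set) -- 380 left
V2 z: intersect with XY mask (56 set) -- 204 left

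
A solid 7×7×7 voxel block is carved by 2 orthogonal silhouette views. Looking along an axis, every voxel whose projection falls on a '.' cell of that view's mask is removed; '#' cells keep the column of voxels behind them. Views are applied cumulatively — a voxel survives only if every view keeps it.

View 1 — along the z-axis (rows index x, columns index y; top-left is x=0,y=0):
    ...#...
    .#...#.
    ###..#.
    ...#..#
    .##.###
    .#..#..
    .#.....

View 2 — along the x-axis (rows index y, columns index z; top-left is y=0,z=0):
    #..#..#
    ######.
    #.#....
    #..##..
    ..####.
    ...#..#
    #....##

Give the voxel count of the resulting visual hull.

voxel count = 63

initial block: 7^3 = 343
  1. axis=2 (XY plane), |mask|=17  ⇒  voxels=119
  2. axis=0 (YZ plane), |mask|=23  ⇒  voxels=63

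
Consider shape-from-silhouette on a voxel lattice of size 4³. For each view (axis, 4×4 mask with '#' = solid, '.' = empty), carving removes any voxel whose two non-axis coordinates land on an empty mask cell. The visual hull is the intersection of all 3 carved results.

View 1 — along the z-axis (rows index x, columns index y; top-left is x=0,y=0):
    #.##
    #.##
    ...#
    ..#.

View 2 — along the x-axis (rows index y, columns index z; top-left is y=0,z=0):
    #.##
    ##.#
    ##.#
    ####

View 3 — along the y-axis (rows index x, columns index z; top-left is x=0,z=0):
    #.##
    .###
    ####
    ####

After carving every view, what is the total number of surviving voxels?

before carving: 64 voxels (4×4×4)
carve view 1 (along z, XY-mask fill 8/16): 32 voxels remain
carve view 2 (along x, YZ-mask fill 13/16): 27 voxels remain
carve view 3 (along y, XZ-mask fill 14/16): 22 voxels remain

|visual hull| = 22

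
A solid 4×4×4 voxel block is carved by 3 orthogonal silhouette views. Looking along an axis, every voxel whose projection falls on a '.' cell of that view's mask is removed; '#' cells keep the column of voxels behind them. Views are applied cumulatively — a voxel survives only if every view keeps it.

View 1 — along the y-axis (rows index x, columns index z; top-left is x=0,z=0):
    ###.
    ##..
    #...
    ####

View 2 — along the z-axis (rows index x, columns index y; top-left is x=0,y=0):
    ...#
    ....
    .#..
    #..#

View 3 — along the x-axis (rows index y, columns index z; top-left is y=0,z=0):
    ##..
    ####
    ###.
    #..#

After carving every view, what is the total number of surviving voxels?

full grid |V| = 64
[1] y-view keeps 10 columns → grid now 40
[2] z-view keeps 4 columns → grid now 12
[3] x-view keeps 11 columns → grid now 6

6 voxels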